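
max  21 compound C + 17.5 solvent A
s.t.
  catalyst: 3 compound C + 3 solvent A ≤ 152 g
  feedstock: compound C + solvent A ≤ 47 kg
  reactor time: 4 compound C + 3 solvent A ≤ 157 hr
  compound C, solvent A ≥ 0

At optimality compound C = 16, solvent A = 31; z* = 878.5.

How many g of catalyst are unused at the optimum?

11

catalyst used = 3·16 + 3·31 = 141; slack = 152 − 141 = 11.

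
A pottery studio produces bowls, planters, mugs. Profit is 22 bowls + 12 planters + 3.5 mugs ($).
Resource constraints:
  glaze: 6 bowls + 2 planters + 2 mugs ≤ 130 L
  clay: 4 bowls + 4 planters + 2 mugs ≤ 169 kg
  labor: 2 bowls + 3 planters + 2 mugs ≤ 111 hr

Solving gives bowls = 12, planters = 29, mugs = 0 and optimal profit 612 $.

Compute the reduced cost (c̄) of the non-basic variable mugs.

Binding: glaze and labor. Non-binding: clay (5 unused).
Slack constraints have shadow price 0 (complementary slackness).
Dual feasibility on the basic columns requires 6·y_glaze + 2·y_labor = 22, 2·y_glaze + 3·y_labor = 12.
This yields shadow prices y_glaze = 3, y_labor = 2.
Reduced cost of mugs: c₃ − yᵀa₃ = 3.5 − (3·2 + 2·2) = 3.5 − 10 = -6.5.

-6.5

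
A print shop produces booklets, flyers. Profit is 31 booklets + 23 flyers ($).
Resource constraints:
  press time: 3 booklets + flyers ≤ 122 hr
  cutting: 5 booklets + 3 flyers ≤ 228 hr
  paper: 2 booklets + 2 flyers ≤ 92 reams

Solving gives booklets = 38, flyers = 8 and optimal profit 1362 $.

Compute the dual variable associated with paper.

9.5

At the optimum: press time uses 122 of 122 (binding); cutting uses 214 of 228 (slack = 14); paper uses 92 of 92 (binding).
By complementary slackness, y = 0 for the non-binding constraint.
From A_Bᵀ y = c: 3·y_press time + 2·y_paper = 31; 1·y_press time + 2·y_paper = 23.
This yields shadow prices y_press time = 4, y_paper = 9.5.
Shadow price of paper = 9.5.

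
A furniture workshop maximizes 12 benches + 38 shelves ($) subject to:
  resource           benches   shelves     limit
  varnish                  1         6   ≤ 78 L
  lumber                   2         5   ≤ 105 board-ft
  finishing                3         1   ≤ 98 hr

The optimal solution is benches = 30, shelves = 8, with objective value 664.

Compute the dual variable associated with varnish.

6

Binding: varnish and finishing. Non-binding: lumber (5 unused).
Slack constraints have shadow price 0 (complementary slackness).
The binding rows give the dual system: 1·y_varnish + 3·y_finishing = 12 and 6·y_varnish + 1·y_finishing = 38.
→ y_varnish = 6 and y_finishing = 2.
Shadow price of varnish = 6.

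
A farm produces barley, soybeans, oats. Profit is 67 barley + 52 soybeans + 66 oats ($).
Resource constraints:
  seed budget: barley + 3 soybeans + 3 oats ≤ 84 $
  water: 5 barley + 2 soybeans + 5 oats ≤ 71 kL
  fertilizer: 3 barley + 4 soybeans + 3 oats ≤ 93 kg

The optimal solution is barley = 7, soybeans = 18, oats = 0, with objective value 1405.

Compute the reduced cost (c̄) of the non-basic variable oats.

At the optimum: seed budget uses 61 of 84 (slack = 23); water uses 71 of 71 (binding); fertilizer uses 93 of 93 (binding).
By complementary slackness, y = 0 for the non-binding constraint.
Dual feasibility on the basic columns requires 5·y_water + 3·y_fertilizer = 67, 2·y_water + 4·y_fertilizer = 52.
Solving: y_water = 8, y_fertilizer = 9.
Reduced cost of oats: c₃ − yᵀa₃ = 66 − (8·5 + 9·3) = 66 − 67 = -1.

-1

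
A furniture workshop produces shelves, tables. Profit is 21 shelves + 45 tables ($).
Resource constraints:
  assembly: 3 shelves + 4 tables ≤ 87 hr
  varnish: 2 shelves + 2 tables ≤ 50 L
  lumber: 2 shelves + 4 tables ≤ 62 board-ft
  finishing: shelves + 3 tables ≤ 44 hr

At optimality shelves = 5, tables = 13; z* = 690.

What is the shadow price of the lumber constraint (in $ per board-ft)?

Binding: lumber and finishing. Non-binding: assembly (20 unused), varnish (14 unused).
By complementary slackness, y = 0 for the non-binding constraints.
The binding rows give the dual system: 2·y_lumber + 1·y_finishing = 21 and 4·y_lumber + 3·y_finishing = 45.
This yields shadow prices y_lumber = 9, y_finishing = 3.
Shadow price of lumber = 9.

9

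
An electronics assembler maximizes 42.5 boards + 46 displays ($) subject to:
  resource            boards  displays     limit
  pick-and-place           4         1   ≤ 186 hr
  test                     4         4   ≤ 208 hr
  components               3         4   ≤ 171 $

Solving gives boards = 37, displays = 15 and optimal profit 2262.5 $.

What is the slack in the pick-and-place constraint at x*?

pick-and-place used = 4·37 + 1·15 = 163; slack = 186 − 163 = 23.

23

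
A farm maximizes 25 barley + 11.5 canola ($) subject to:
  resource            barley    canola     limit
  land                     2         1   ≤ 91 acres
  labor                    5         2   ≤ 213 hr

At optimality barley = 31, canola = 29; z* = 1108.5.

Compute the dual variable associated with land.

7.5

Check each constraint at x*: land 91/91 (tight); labor 213/213 (tight).
The binding rows give the dual system: 2·y_land + 5·y_labor = 25 and 1·y_land + 2·y_labor = 11.5.
This yields shadow prices y_land = 7.5, y_labor = 2.
Shadow price of land = 7.5.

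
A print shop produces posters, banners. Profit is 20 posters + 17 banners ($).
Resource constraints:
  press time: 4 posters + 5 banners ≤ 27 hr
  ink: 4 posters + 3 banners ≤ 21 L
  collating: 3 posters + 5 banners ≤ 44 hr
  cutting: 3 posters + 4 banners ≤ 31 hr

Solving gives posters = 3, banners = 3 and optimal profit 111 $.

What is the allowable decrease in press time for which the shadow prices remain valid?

6

Binding constraints: press time, ink. The basis is B = [[4,5],[4,3]] with det -8.
Per unit decrease in press time, x* moves by d = (0.375, -0.5).
The basis stays optimal until banners reaches 0; allowable decrease = 6 hr.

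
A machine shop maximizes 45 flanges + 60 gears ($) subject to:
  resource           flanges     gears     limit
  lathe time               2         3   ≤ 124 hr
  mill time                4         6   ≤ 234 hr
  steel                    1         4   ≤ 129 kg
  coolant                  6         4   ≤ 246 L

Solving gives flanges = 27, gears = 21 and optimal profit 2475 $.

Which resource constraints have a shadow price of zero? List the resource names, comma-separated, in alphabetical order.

lathe time, steel

lathe time: 117/124 (slack 7)
mill time: 234/234 (binding)
steel: 111/129 (slack 18)
coolant: 246/246 (binding)
By complementary slackness, a constraint with positive slack has shadow price 0 → lathe time, steel.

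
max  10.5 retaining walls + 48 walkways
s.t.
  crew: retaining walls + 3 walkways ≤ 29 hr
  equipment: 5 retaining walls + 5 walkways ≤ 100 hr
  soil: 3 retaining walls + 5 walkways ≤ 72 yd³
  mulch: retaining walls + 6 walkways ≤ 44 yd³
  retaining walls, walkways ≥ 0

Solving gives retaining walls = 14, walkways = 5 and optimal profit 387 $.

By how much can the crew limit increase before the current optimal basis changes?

Binding constraints: crew, mulch. The basis is B = [[1,3],[1,6]] with det 3.
Per unit increase in crew, x* moves by d = (2, -0.3333).
The basis stays optimal until equipment becomes binding; allowable increase = 0.6 hr.

0.6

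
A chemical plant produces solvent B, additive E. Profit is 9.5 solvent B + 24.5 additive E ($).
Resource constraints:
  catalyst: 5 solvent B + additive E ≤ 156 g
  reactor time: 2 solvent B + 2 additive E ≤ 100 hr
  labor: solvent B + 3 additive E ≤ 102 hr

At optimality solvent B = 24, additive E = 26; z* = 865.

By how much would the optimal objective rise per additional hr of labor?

Check each constraint at x*: catalyst 146/156 (slack 10); reactor time 100/100 (tight); labor 102/102 (tight).
Slack constraints have shadow price 0 (complementary slackness).
Dual feasibility on the basic columns requires 2·y_reactor time + 1·y_labor = 9.5, 2·y_reactor time + 3·y_labor = 24.5.
This yields shadow prices y_reactor time = 1, y_labor = 7.5.
Shadow price of labor = 7.5.

7.5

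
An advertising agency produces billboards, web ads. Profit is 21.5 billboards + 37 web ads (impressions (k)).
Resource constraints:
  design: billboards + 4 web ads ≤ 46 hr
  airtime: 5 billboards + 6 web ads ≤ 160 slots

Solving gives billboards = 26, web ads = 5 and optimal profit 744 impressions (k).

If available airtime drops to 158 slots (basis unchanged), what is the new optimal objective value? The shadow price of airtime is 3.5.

737

Δb = -2, so new z* = 744 + (3.5)·(-2) = 744 − 7 = 737.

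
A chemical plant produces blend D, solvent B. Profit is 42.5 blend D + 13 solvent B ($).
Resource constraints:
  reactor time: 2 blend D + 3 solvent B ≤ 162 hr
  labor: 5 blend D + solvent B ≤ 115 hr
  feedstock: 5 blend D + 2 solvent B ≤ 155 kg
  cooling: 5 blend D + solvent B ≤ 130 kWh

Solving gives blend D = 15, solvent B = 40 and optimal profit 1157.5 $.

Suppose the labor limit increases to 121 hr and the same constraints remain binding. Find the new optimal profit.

Check each constraint at x*: reactor time 150/162 (slack 12); labor 115/115 (tight); feedstock 155/155 (tight); cooling 115/130 (slack 15).
Since reactor time, cooling are not tight, their duals are 0.
From A_Bᵀ y = c: 5·y_labor + 5·y_feedstock = 42.5; 1·y_labor + 2·y_feedstock = 13.
This yields shadow prices y_labor = 4, y_feedstock = 4.5.
Δz = y_labor·Δb = 4 × (6) = 24, so new z* = 1157.5 + 24 = 1181.5.

1181.5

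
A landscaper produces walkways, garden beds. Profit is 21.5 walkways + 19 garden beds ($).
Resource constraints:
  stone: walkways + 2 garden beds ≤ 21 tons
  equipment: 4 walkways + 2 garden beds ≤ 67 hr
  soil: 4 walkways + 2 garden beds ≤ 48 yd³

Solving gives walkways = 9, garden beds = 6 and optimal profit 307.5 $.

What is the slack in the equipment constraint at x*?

equipment used = 4·9 + 2·6 = 48; slack = 67 − 48 = 19.

19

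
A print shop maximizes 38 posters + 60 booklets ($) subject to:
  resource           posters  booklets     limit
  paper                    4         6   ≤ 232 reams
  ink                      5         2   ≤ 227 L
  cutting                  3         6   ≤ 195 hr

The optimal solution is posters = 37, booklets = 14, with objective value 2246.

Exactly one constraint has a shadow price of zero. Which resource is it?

ink

paper: 232/232 (binding)
ink: 213/227 (slack 14)
cutting: 195/195 (binding)
By complementary slackness, a constraint with positive slack has shadow price 0 → ink.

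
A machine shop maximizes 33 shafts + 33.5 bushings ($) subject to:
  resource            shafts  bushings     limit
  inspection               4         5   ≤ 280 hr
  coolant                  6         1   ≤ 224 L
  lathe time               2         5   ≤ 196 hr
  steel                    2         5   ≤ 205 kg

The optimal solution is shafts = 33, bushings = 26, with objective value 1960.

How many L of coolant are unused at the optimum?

0

coolant used = 6·33 + 1·26 = 224; slack = 224 − 224 = 0.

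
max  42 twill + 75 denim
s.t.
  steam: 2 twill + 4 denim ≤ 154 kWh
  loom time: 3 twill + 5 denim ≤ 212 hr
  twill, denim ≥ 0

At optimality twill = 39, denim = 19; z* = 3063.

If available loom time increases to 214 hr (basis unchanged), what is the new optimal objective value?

3081

At the optimum: steam uses 154 of 154 (binding); loom time uses 212 of 212 (binding).
Dual feasibility on the basic columns requires 2·y_steam + 3·y_loom time = 42, 4·y_steam + 5·y_loom time = 75.
This yields shadow prices y_steam = 7.5, y_loom time = 9.
Δz = y_loom time·Δb = 9 × (2) = 18, so new z* = 3063 + 18 = 3081.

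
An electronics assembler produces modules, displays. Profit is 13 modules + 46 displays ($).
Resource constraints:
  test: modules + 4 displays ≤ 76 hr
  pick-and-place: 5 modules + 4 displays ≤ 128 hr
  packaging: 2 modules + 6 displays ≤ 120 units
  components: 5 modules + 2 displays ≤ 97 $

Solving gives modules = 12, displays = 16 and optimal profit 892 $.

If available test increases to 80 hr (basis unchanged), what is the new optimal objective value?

At the optimum: test uses 76 of 76 (binding); pick-and-place uses 124 of 128 (slack = 4); packaging uses 120 of 120 (binding); components uses 92 of 97 (slack = 5).
Since pick-and-place, components are not tight, their duals are 0.
From A_Bᵀ y = c: 1·y_test + 2·y_packaging = 13; 4·y_test + 6·y_packaging = 46.
→ y_test = 7 and y_packaging = 3.
Δz = y_test·Δb = 7 × (4) = 28, so new z* = 892 + 28 = 920.

920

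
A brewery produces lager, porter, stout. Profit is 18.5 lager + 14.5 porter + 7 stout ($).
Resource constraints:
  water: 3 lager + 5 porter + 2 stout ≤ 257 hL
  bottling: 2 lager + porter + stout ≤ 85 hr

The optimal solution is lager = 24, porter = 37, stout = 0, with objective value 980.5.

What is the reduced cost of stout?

-3

At the optimum: water uses 257 of 257 (binding); bottling uses 85 of 85 (binding).
Dual feasibility on the basic columns requires 3·y_water + 2·y_bottling = 18.5, 5·y_water + 1·y_bottling = 14.5.
This yields shadow prices y_water = 1.5, y_bottling = 7.
Reduced cost of stout: c₃ − yᵀa₃ = 7 − (1.5·2 + 7·1) = 7 − 10 = -3.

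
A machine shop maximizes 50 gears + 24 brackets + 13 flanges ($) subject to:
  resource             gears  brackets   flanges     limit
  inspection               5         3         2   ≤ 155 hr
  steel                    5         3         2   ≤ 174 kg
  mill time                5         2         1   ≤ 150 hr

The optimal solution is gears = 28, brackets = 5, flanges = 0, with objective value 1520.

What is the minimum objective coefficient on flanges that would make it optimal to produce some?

Check each constraint at x*: inspection 155/155 (tight); steel 155/174 (slack 19); mill time 150/150 (tight).
By complementary slackness, y = 0 for the non-binding constraint.
Dual feasibility on the basic columns requires 5·y_inspection + 5·y_mill time = 50, 3·y_inspection + 2·y_mill time = 24.
This yields shadow prices y_inspection = 4, y_mill time = 6.
flanges enters the basis when its profit ≥ yᵀa₃ = 4·2 + 6·1 = 14.

14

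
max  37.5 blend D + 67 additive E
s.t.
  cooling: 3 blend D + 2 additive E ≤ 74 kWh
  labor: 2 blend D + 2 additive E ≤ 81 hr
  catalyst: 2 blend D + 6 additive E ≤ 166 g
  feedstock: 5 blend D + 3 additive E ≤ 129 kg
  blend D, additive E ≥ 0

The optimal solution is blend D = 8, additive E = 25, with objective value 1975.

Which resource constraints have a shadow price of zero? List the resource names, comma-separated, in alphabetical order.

feedstock, labor

cooling: 74/74 (binding)
labor: 66/81 (slack 15)
catalyst: 166/166 (binding)
feedstock: 115/129 (slack 14)
By complementary slackness, a constraint with positive slack has shadow price 0 → feedstock, labor.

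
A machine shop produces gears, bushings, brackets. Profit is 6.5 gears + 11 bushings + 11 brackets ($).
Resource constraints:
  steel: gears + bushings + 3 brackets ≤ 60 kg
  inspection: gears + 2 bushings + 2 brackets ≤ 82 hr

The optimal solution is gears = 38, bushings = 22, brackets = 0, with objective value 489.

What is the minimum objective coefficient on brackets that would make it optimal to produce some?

15

Check each constraint at x*: steel 60/60 (tight); inspection 82/82 (tight).
From A_Bᵀ y = c: 1·y_steel + 1·y_inspection = 6.5; 1·y_steel + 2·y_inspection = 11.
→ y_steel = 2 and y_inspection = 4.5.
brackets enters the basis when its profit ≥ yᵀa₃ = 2·3 + 4.5·2 = 15.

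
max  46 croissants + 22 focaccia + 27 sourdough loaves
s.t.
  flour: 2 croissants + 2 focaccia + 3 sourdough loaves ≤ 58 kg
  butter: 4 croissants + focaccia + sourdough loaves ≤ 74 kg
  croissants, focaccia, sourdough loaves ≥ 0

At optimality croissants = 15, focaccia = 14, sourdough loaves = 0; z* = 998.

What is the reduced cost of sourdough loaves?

At the optimum: flour uses 58 of 58 (binding); butter uses 74 of 74 (binding).
The binding rows give the dual system: 2·y_flour + 4·y_butter = 46 and 2·y_flour + 1·y_butter = 22.
Solving: y_flour = 7, y_butter = 8.
Reduced cost of sourdough loaves: c₃ − yᵀa₃ = 27 − (7·3 + 8·1) = 27 − 29 = -2.

-2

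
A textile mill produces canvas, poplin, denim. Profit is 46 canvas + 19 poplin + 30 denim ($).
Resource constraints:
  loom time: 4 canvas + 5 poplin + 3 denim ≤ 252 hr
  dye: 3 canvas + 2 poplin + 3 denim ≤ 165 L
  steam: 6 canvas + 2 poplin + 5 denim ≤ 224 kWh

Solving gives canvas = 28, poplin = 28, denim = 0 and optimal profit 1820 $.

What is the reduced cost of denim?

-8

Check each constraint at x*: loom time 252/252 (tight); dye 140/165 (slack 25); steam 224/224 (tight).
Slack constraints have shadow price 0 (complementary slackness).
Dual feasibility on the basic columns requires 4·y_loom time + 6·y_steam = 46, 5·y_loom time + 2·y_steam = 19.
→ y_loom time = 1 and y_steam = 7.
Reduced cost of denim: c₃ − yᵀa₃ = 30 − (1·3 + 7·5) = 30 − 38 = -8.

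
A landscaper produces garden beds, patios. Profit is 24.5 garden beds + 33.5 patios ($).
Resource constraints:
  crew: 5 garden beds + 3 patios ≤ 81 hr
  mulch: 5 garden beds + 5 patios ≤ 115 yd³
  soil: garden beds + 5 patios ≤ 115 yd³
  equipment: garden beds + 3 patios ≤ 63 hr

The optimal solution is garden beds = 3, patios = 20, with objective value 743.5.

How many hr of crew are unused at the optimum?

6

crew used = 5·3 + 3·20 = 75; slack = 81 − 75 = 6.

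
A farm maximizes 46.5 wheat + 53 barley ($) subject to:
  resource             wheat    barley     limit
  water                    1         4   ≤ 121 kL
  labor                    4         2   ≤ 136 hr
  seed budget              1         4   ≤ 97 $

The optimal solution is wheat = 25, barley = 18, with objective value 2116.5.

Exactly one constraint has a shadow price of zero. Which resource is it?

water

water: 97/121 (slack 24)
labor: 136/136 (binding)
seed budget: 97/97 (binding)
By complementary slackness, a constraint with positive slack has shadow price 0 → water.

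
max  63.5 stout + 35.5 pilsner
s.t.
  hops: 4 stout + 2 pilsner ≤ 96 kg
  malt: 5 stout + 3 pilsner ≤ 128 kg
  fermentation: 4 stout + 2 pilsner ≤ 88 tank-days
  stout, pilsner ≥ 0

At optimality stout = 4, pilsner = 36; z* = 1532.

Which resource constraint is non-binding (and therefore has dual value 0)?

hops: 88/96 (slack 8)
malt: 128/128 (binding)
fermentation: 88/88 (binding)
By complementary slackness, a constraint with positive slack has shadow price 0 → hops.

hops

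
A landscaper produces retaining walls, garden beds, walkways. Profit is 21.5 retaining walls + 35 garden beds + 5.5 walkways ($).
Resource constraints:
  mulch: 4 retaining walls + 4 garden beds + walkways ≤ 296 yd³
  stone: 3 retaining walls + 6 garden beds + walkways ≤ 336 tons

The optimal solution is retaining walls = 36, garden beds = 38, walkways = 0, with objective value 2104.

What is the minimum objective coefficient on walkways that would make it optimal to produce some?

At the optimum: mulch uses 296 of 296 (binding); stone uses 336 of 336 (binding).
From A_Bᵀ y = c: 4·y_mulch + 3·y_stone = 21.5; 4·y_mulch + 6·y_stone = 35.
→ y_mulch = 2 and y_stone = 4.5.
walkways enters the basis when its profit ≥ yᵀa₃ = 2·1 + 4.5·1 = 6.5.

6.5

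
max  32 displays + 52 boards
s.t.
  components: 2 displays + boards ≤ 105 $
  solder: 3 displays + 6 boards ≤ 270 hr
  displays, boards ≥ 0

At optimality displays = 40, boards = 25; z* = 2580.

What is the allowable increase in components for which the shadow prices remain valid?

Binding constraints: components, solder. The basis is B = [[2,1],[3,6]] with det 9.
Per unit increase in components, x* moves by d = (0.6667, -0.3333).
The basis stays optimal until boards reaches 0; allowable increase = 75 $.

75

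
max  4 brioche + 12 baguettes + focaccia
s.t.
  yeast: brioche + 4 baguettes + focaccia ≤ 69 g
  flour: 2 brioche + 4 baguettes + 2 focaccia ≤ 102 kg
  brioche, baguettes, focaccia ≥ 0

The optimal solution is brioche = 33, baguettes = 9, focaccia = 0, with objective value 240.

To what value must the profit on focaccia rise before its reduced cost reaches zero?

At the optimum: yeast uses 69 of 69 (binding); flour uses 102 of 102 (binding).
Dual feasibility on the basic columns requires 1·y_yeast + 2·y_flour = 4, 4·y_yeast + 4·y_flour = 12.
→ y_yeast = 2 and y_flour = 1.
focaccia enters the basis when its profit ≥ yᵀa₃ = 2·1 + 1·2 = 4.

4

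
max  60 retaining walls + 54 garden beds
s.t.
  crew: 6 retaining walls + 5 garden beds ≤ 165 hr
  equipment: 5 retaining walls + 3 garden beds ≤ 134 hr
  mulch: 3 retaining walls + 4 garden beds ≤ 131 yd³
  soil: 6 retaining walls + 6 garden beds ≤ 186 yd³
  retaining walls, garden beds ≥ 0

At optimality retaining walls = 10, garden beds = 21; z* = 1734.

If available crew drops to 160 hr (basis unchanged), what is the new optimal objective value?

Check each constraint at x*: crew 165/165 (tight); equipment 113/134 (slack 21); mulch 114/131 (slack 17); soil 186/186 (tight).
By complementary slackness, y = 0 for the non-binding constraints.
From A_Bᵀ y = c: 6·y_crew + 6·y_soil = 60; 5·y_crew + 6·y_soil = 54.
→ y_crew = 6 and y_soil = 4.
Δz = y_crew·Δb = 6 × (-5) = -30, so new z* = 1734 − 30 = 1704.

1704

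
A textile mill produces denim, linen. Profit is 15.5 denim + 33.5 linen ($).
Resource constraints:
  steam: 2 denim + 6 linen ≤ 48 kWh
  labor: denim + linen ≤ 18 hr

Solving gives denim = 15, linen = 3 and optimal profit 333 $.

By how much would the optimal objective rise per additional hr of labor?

6.5

Both steam and labor are binding at x*.
From A_Bᵀ y = c: 2·y_steam + 1·y_labor = 15.5; 6·y_steam + 1·y_labor = 33.5.
Solving: y_steam = 4.5, y_labor = 6.5.
Shadow price of labor = 6.5.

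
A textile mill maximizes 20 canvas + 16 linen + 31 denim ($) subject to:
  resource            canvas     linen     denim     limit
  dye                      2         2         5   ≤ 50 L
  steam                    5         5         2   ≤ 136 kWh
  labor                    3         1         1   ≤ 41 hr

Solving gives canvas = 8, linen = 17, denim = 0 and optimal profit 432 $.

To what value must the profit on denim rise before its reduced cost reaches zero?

Binding: dye and labor. Non-binding: steam (11 unused).
By complementary slackness, y = 0 for the non-binding constraint.
From A_Bᵀ y = c: 2·y_dye + 3·y_labor = 20; 2·y_dye + 1·y_labor = 16.
This yields shadow prices y_dye = 7, y_labor = 2.
denim enters the basis when its profit ≥ yᵀa₃ = 7·5 + 2·1 = 37.

37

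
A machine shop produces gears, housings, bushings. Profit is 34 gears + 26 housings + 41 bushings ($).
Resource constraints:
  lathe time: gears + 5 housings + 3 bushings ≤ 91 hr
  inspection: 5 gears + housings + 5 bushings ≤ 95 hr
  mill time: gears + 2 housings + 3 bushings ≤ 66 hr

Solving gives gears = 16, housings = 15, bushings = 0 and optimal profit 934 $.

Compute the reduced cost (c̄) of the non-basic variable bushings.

Check each constraint at x*: lathe time 91/91 (tight); inspection 95/95 (tight); mill time 46/66 (slack 20).
By complementary slackness, y = 0 for the non-binding constraint.
From A_Bᵀ y = c: 1·y_lathe time + 5·y_inspection = 34; 5·y_lathe time + 1·y_inspection = 26.
→ y_lathe time = 4 and y_inspection = 6.
Reduced cost of bushings: c₃ − yᵀa₃ = 41 − (4·3 + 6·5) = 41 − 42 = -1.

-1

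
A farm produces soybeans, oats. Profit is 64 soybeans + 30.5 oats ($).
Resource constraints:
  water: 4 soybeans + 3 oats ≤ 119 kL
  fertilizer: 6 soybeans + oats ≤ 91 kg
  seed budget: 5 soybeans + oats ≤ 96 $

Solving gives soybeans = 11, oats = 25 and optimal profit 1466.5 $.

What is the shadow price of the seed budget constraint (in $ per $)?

0

Check each constraint at x*: water 119/119 (tight); fertilizer 91/91 (tight); seed budget 80/96 (slack 16).
Since seed budget is not tight, its dual is 0.
Dual feasibility on the basic columns requires 4·y_water + 6·y_fertilizer = 64, 3·y_water + 1·y_fertilizer = 30.5.
This yields shadow prices y_water = 8.5, y_fertilizer = 5.
Shadow price of seed budget = 0.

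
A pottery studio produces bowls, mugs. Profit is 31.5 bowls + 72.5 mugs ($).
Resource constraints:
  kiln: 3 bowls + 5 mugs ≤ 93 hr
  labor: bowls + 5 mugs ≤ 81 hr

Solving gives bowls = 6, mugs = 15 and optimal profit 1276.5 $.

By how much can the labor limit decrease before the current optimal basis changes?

50

Binding constraints: kiln, labor. The basis is B = [[3,5],[1,5]] with det 10.
Per unit decrease in labor, x* moves by d = (0.5, -0.3).
The basis stays optimal until mugs reaches 0; allowable decrease = 50 hr.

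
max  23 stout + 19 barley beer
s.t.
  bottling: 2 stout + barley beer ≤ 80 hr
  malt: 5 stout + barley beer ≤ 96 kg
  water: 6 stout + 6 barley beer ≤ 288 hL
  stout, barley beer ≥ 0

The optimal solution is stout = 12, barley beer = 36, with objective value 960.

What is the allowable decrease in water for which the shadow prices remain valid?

Binding constraints: malt, water. The basis is B = [[5,1],[6,6]] with det 24.
Per unit decrease in water, x* moves by d = (0.0417, -0.2083).
The basis stays optimal until barley beer reaches 0; allowable decrease = 172.8 hL.

172.8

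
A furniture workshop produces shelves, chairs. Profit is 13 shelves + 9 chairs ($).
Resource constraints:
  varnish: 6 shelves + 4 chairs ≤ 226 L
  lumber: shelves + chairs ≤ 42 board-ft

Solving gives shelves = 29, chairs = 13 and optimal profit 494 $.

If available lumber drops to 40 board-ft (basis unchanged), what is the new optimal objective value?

492

Check each constraint at x*: varnish 226/226 (tight); lumber 42/42 (tight).
The binding rows give the dual system: 6·y_varnish + 1·y_lumber = 13 and 4·y_varnish + 1·y_lumber = 9.
This yields shadow prices y_varnish = 2, y_lumber = 1.
Δz = y_lumber·Δb = 1 × (-2) = -2, so new z* = 494 − 2 = 492.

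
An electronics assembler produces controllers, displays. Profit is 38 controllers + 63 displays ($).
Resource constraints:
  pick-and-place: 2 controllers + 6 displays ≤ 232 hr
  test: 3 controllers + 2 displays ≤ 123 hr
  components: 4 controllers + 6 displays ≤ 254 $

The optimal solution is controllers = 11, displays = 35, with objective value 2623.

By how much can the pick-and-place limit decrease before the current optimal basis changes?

24

Binding constraints: pick-and-place, components. The basis is B = [[2,6],[4,6]] with det -12.
Per unit decrease in pick-and-place, x* moves by d = (0.5, -0.3333).
The basis stays optimal until test becomes binding; allowable decrease = 24 hr.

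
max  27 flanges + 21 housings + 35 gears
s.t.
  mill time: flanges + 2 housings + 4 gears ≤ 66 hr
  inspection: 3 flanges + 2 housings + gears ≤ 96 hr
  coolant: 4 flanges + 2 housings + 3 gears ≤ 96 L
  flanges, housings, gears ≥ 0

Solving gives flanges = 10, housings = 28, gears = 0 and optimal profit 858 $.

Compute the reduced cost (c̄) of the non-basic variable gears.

-1.5

Check each constraint at x*: mill time 66/66 (tight); inspection 86/96 (slack 10); coolant 96/96 (tight).
By complementary slackness, y = 0 for the non-binding constraint.
The binding rows give the dual system: 1·y_mill time + 4·y_coolant = 27 and 2·y_mill time + 2·y_coolant = 21.
This yields shadow prices y_mill time = 5, y_coolant = 5.5.
Reduced cost of gears: c₃ − yᵀa₃ = 35 − (5·4 + 5.5·3) = 35 − 36.5 = -1.5.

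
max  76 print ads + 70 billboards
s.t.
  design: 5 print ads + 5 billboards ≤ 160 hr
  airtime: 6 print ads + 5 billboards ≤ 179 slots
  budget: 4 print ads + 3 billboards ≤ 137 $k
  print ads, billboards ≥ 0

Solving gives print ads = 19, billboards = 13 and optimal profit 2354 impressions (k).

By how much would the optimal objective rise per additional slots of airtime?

6

Binding: design and airtime. Non-binding: budget (22 unused).
Slack constraints have shadow price 0 (complementary slackness).
From A_Bᵀ y = c: 5·y_design + 6·y_airtime = 76; 5·y_design + 5·y_airtime = 70.
→ y_design = 8 and y_airtime = 6.
Shadow price of airtime = 6.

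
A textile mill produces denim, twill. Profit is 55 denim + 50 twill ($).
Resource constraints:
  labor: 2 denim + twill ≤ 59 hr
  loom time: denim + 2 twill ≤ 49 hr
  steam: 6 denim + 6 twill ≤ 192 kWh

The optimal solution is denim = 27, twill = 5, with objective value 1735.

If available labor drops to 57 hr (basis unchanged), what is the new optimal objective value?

1725

Check each constraint at x*: labor 59/59 (tight); loom time 37/49 (slack 12); steam 192/192 (tight).
Slack constraints have shadow price 0 (complementary slackness).
The binding rows give the dual system: 2·y_labor + 6·y_steam = 55 and 1·y_labor + 6·y_steam = 50.
This yields shadow prices y_labor = 5, y_steam = 7.5.
Δz = y_labor·Δb = 5 × (-2) = -10, so new z* = 1735 − 10 = 1725.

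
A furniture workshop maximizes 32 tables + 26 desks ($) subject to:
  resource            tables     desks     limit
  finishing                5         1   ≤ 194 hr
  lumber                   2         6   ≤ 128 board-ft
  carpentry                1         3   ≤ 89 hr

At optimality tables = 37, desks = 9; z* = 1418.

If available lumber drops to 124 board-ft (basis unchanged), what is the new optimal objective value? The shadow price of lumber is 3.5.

1404

Δb = -4, so new z* = 1418 + (3.5)·(-4) = 1418 − 14 = 1404.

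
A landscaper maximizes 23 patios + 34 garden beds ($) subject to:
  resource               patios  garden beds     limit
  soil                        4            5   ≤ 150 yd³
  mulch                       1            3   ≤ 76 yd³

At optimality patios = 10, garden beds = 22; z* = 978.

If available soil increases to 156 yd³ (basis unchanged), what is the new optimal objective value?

Check each constraint at x*: soil 150/150 (tight); mulch 76/76 (tight).
Dual feasibility on the basic columns requires 4·y_soil + 1·y_mulch = 23, 5·y_soil + 3·y_mulch = 34.
→ y_soil = 5 and y_mulch = 3.
Δz = y_soil·Δb = 5 × (6) = 30, so new z* = 978 + 30 = 1008.

1008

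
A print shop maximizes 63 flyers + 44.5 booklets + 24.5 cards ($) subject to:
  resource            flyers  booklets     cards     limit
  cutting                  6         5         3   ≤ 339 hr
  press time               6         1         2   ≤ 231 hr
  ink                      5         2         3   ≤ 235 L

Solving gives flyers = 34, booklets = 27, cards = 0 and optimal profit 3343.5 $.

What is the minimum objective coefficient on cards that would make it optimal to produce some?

29.5

At the optimum: cutting uses 339 of 339 (binding); press time uses 231 of 231 (binding); ink uses 224 of 235 (slack = 11).
By complementary slackness, y = 0 for the non-binding constraint.
The binding rows give the dual system: 6·y_cutting + 6·y_press time = 63 and 5·y_cutting + 1·y_press time = 44.5.
Solving: y_cutting = 8.5, y_press time = 2.
cards enters the basis when its profit ≥ yᵀa₃ = 8.5·3 + 2·2 = 29.5.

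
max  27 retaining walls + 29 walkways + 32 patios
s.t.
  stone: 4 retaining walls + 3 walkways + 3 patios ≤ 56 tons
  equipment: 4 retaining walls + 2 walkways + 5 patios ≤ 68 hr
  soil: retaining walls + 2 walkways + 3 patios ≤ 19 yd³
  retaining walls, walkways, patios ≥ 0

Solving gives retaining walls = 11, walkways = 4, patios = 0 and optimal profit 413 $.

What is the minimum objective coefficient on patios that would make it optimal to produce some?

Binding: stone and soil. Non-binding: equipment (16 unused).
Slack constraints have shadow price 0 (complementary slackness).
From A_Bᵀ y = c: 4·y_stone + 1·y_soil = 27; 3·y_stone + 2·y_soil = 29.
This yields shadow prices y_stone = 5, y_soil = 7.
patios enters the basis when its profit ≥ yᵀa₃ = 5·3 + 7·3 = 36.

36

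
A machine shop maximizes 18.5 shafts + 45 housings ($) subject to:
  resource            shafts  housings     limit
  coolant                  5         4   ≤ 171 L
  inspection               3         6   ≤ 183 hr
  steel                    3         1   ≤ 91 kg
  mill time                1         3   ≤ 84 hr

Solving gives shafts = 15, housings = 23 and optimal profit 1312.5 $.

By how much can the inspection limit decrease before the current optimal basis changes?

Binding constraints: inspection, mill time. The basis is B = [[3,6],[1,3]] with det 3.
Per unit decrease in inspection, x* moves by d = (-1, 0.3333).
The basis stays optimal until shafts reaches 0; allowable decrease = 15 hr.

15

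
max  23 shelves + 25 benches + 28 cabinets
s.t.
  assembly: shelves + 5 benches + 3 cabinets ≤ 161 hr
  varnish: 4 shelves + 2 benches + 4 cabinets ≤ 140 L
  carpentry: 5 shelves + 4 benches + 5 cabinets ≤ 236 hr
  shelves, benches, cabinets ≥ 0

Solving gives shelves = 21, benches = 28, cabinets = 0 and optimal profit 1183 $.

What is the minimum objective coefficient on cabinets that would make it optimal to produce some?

Binding: assembly and varnish. Non-binding: carpentry (19 unused).
By complementary slackness, y = 0 for the non-binding constraint.
From A_Bᵀ y = c: 1·y_assembly + 4·y_varnish = 23; 5·y_assembly + 2·y_varnish = 25.
Solving: y_assembly = 3, y_varnish = 5.
cabinets enters the basis when its profit ≥ yᵀa₃ = 3·3 + 5·4 = 29.

29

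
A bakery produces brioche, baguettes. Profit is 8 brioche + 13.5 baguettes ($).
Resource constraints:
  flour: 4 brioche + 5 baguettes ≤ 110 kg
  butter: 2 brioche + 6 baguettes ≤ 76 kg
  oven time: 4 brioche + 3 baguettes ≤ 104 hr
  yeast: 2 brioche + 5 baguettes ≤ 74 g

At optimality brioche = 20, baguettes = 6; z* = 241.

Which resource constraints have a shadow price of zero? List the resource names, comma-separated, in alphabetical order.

oven time, yeast

flour: 110/110 (binding)
butter: 76/76 (binding)
oven time: 98/104 (slack 6)
yeast: 70/74 (slack 4)
By complementary slackness, a constraint with positive slack has shadow price 0 → oven time, yeast.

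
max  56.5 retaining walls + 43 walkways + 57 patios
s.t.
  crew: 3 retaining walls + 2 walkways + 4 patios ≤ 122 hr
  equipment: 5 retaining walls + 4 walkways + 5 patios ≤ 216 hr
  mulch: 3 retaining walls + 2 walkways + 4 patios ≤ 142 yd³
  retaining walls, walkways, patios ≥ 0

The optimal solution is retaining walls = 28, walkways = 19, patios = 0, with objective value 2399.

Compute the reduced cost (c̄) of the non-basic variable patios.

Check each constraint at x*: crew 122/122 (tight); equipment 216/216 (tight); mulch 122/142 (slack 20).
Since mulch is not tight, its dual is 0.
Dual feasibility on the basic columns requires 3·y_crew + 5·y_equipment = 56.5, 2·y_crew + 4·y_equipment = 43.
Solving: y_crew = 5.5, y_equipment = 8.
Reduced cost of patios: c₃ − yᵀa₃ = 57 − (5.5·4 + 8·5) = 57 − 62 = -5.

-5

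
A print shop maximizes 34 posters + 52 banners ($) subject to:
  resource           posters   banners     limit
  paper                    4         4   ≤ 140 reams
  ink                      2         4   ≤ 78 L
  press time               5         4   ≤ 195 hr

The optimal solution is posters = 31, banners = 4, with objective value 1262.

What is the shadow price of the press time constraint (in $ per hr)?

At the optimum: paper uses 140 of 140 (binding); ink uses 78 of 78 (binding); press time uses 171 of 195 (slack = 24).
Since press time is not tight, its dual is 0.
The binding rows give the dual system: 4·y_paper + 2·y_ink = 34 and 4·y_paper + 4·y_ink = 52.
This yields shadow prices y_paper = 4, y_ink = 9.
Shadow price of press time = 0.

0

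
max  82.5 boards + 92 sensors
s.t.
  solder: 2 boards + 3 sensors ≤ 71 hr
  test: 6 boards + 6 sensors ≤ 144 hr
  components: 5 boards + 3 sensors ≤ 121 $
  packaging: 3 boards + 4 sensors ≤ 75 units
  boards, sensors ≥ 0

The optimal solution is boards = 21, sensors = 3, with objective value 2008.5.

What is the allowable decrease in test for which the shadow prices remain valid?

31.5

Binding constraints: test, packaging. The basis is B = [[6,6],[3,4]] with det 6.
Per unit decrease in test, x* moves by d = (-0.6667, 0.5).
The basis stays optimal until boards reaches 0; allowable decrease = 31.5 hr.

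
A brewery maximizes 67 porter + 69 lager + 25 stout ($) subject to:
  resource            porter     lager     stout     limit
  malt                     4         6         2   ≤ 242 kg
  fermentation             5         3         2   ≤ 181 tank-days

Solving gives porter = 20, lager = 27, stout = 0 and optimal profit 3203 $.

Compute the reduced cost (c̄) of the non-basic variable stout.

Both malt and fermentation are binding at x*.
From A_Bᵀ y = c: 4·y_malt + 5·y_fermentation = 67; 6·y_malt + 3·y_fermentation = 69.
→ y_malt = 8 and y_fermentation = 7.
Reduced cost of stout: c₃ − yᵀa₃ = 25 − (8·2 + 7·2) = 25 − 30 = -5.

-5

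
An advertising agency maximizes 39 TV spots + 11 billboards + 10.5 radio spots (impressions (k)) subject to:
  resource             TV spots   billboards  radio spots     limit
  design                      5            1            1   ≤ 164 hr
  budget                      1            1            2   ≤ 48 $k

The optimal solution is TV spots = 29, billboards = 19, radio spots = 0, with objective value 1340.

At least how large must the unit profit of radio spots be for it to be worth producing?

Both design and budget are binding at x*.
The binding rows give the dual system: 5·y_design + 1·y_budget = 39 and 1·y_design + 1·y_budget = 11.
This yields shadow prices y_design = 7, y_budget = 4.
radio spots enters the basis when its profit ≥ yᵀa₃ = 7·1 + 4·2 = 15.

15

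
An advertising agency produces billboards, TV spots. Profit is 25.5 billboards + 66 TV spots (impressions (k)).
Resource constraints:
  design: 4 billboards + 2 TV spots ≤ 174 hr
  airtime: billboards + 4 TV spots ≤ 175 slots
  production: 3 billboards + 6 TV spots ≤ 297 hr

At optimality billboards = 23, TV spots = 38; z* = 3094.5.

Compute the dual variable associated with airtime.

At the optimum: design uses 168 of 174 (slack = 6); airtime uses 175 of 175 (binding); production uses 297 of 297 (binding).
Slack constraints have shadow price 0 (complementary slackness).
The binding rows give the dual system: 1·y_airtime + 3·y_production = 25.5 and 4·y_airtime + 6·y_production = 66.
→ y_airtime = 7.5 and y_production = 6.
Shadow price of airtime = 7.5.

7.5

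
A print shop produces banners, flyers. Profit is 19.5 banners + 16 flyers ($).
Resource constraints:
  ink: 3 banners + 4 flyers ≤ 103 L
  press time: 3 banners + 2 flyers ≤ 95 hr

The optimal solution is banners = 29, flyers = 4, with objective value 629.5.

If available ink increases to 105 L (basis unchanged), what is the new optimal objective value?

632.5

At the optimum: ink uses 103 of 103 (binding); press time uses 95 of 95 (binding).
Dual feasibility on the basic columns requires 3·y_ink + 3·y_press time = 19.5, 4·y_ink + 2·y_press time = 16.
This yields shadow prices y_ink = 1.5, y_press time = 5.
Δz = y_ink·Δb = 1.5 × (2) = 3, so new z* = 629.5 + 3 = 632.5.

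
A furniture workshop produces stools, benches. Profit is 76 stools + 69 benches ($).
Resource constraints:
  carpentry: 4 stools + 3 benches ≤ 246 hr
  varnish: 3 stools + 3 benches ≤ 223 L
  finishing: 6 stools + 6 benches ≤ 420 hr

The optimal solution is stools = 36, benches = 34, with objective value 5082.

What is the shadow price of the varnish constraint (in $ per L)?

0

Check each constraint at x*: carpentry 246/246 (tight); varnish 210/223 (slack 13); finishing 420/420 (tight).
Since varnish is not tight, its dual is 0.
From A_Bᵀ y = c: 4·y_carpentry + 6·y_finishing = 76; 3·y_carpentry + 6·y_finishing = 69.
This yields shadow prices y_carpentry = 7, y_finishing = 8.
Shadow price of varnish = 0.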